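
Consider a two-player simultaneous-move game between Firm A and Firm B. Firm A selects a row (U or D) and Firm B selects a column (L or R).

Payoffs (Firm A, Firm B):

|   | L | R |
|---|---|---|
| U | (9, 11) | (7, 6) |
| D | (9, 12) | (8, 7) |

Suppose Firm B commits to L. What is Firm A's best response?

either — both U and D are best responses

Against L, Firm A earns 9 from U and 9 from D.
So either strategy is a best response.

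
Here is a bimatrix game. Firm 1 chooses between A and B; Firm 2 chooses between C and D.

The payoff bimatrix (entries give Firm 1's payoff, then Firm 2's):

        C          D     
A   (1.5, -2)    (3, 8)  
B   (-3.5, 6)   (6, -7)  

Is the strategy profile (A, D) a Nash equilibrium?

At (A, D), Firm 1 earns 3; switching to B would give 6, so Firm 1 would deviate.
Firm 2 earns 8; switching to C would give -2, so Firm 2 has no profitable deviation.
Since at least one player can profitably deviate, this is not a Nash equilibrium.

No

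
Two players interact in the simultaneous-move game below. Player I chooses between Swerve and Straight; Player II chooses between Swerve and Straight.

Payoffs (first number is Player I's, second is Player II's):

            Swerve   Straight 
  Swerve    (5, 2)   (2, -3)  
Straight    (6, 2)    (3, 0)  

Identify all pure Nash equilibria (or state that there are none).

(Swerve, Swerve): Player I prefers Straight (6 > 5) — not an equilibrium.
(Swerve, Straight): Player I prefers Straight (3 > 2); Player II prefers Swerve (2 > -3) — not an equilibrium.
(Straight, Swerve): Player I gets 6 ≥ 5 from Swerve, and Player II gets 2 ≥ 0 from Straight — Nash equilibrium.
(Straight, Straight): Player II prefers Swerve (2 > 0) — not an equilibrium.

(Straight, Swerve)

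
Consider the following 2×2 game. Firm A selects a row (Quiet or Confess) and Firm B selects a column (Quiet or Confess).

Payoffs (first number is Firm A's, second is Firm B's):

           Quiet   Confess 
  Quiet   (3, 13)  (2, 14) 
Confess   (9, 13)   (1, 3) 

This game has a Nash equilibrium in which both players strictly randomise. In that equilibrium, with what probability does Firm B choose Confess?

6/7

Let q be the probability that Firm B plays Quiet. In a completely mixed equilibrium, Firm A must be indifferent between Quiet and Confess.
Firm A's expected payoff from Quiet is 3q + 2(1−q); from Confess it is 9q + (1−q).
Setting these equal: q + 2 = 8q + 1, so q = 1/7.
Therefore Firm B plays Confess with probability 1 − 1/7 = 6/7.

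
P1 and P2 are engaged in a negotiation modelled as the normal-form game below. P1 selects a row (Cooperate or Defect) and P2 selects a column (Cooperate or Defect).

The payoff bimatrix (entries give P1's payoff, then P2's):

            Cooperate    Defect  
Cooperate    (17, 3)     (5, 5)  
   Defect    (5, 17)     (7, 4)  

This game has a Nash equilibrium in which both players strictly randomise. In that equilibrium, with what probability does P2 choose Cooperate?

Let y be the probability that P2 plays Cooperate. In a completely mixed equilibrium, P1 must be indifferent between Cooperate and Defect.
P1's expected payoff from Cooperate is 17y + 5(1−y); from Defect it is 5y + 7(1−y).
Setting these equal: 12y + 5 = −2y + 7, so y = 1/7.

1/7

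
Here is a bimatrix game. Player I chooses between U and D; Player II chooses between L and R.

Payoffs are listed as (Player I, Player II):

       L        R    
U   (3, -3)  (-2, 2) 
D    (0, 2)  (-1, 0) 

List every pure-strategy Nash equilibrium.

none

(U, L): Player II prefers R (2 > -3) — not an equilibrium.
(U, R): Player I prefers D (-1 > -2) — not an equilibrium.
(D, L): Player I prefers U (3 > 0) — not an equilibrium.
(D, R): Player II prefers L (2 > 0) — not an equilibrium.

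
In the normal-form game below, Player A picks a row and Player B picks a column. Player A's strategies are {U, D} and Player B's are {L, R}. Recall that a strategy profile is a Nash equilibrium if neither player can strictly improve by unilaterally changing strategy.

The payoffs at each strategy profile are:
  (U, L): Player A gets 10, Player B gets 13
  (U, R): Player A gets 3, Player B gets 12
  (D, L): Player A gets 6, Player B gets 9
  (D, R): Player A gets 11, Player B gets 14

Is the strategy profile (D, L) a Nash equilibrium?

No

At (D, L), Player A earns 6; switching to U would give 10, so Player A would deviate.
Player B earns 9; switching to R would give 14, so Player B would deviate.
Since at least one player can profitably deviate, this is not a Nash equilibrium.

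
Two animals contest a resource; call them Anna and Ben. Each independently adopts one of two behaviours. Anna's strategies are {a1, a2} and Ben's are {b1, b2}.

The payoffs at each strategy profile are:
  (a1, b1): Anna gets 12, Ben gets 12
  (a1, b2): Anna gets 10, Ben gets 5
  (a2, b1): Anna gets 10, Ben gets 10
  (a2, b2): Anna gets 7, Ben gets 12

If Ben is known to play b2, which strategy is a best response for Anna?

Against b2, Anna earns 10 from a1 and 7 from a2.
So a1 is the best response.

a1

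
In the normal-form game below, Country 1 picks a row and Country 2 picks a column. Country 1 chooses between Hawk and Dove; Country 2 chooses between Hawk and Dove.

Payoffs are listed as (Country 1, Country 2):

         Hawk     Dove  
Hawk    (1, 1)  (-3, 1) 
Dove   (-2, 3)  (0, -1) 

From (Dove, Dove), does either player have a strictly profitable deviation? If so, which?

Country 2

Country 1 at (Dove, Dove) earns 0; deviating to Hawk yields -3 — not better.
Country 2 earns -1; deviating to Hawk yields 3 — a strict improvement.
Only Country 2 has a strictly profitable deviation.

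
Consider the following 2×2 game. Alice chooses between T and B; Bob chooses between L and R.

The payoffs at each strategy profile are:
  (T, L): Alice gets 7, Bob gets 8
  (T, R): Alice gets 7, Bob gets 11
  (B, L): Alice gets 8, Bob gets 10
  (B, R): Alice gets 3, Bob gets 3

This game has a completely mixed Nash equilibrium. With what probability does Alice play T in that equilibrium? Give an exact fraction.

7/10

Let p be the probability that Alice plays T. In a completely mixed equilibrium, Bob must be indifferent between L and R.
Bob's expected payoff from L is 8p + 10(1−p); from R it is 11p + 3(1−p).
Setting these equal: −2p + 10 = 8p + 3, so p = 7/10.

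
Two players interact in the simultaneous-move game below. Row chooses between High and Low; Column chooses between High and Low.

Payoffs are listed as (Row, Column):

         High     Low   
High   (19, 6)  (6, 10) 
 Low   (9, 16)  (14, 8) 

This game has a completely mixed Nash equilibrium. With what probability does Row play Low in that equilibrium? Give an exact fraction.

Let x be the probability that Row plays High. In a completely mixed equilibrium, Column must be indifferent between High and Low.
Column's expected payoff from High is 6x + 16(1−x); from Low it is 10x + 8(1−x).
Setting these equal: −10x + 16 = 2x + 8, so x = 2/3.
Therefore Row plays Low with probability 1 − 2/3 = 1/3.

1/3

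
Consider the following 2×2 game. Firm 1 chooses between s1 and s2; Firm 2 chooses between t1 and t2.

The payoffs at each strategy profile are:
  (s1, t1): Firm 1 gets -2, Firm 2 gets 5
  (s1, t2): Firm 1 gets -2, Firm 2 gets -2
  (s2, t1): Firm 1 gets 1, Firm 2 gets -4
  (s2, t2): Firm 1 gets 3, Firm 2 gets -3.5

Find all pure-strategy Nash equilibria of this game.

(s2, t2)

(s1, t1): Firm 1 prefers s2 (1 > -2) — not an equilibrium.
(s1, t2): Firm 1 prefers s2 (3 > -2); Firm 2 prefers t1 (5 > -2) — not an equilibrium.
(s2, t1): Firm 2 prefers t2 (-3.5 > -4) — not an equilibrium.
(s2, t2): Firm 1 gets 3 ≥ -2 from s1, and Firm 2 gets -3.5 ≥ -4 from t1 — Nash equilibrium.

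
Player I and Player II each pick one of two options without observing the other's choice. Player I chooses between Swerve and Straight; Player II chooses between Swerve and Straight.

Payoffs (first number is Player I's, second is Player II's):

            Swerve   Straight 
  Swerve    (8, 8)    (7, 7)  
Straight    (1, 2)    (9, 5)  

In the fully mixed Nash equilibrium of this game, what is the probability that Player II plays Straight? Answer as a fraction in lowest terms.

7/9

Let y be the probability that Player II plays Swerve. In a completely mixed equilibrium, Player I must be indifferent between Swerve and Straight.
Player I's expected payoff from Swerve is 8y + 7(1−y); from Straight it is y + 9(1−y).
Setting these equal: y + 7 = −8y + 9, so y = 2/9.
Therefore Player II plays Straight with probability 1 − 2/9 = 7/9.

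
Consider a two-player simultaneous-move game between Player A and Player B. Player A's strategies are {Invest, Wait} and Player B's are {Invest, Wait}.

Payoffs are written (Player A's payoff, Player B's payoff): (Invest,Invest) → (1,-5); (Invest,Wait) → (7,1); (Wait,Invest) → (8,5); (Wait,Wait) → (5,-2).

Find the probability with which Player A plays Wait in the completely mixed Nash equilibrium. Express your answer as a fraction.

6/13

Let r be the probability that Player A plays Invest. In a completely mixed equilibrium, Player B must be indifferent between Invest and Wait.
Player B's expected payoff from Invest is −5r + 5(1−r); from Wait it is r − 2(1−r).
Setting these equal: −10r + 5 = 3r − 2, so r = 7/13.
Therefore Player A plays Wait with probability 1 − 7/13 = 6/13.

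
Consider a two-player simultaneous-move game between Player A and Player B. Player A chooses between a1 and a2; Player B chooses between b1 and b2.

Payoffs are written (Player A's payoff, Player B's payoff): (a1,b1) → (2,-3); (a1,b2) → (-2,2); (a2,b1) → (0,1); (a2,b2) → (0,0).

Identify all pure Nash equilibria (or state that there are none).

none

(a1, b1): Player B prefers b2 (2 > -3) — not an equilibrium.
(a1, b2): Player A prefers a2 (0 > -2) — not an equilibrium.
(a2, b1): Player A prefers a1 (2 > 0) — not an equilibrium.
(a2, b2): Player B prefers b1 (1 > 0) — not an equilibrium.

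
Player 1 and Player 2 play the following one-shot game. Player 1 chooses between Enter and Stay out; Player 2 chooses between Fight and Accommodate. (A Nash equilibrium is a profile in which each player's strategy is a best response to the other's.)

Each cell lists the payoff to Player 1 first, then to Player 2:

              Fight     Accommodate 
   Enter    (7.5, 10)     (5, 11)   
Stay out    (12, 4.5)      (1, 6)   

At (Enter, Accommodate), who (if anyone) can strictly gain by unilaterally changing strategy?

Player 1 at (Enter, Accommodate) earns 5; deviating to Stay out yields 1 — not better.
Player 2 earns 11; deviating to Fight yields 10 — not better.
Neither player can strictly improve; the profile is a Nash equilibrium.

Neither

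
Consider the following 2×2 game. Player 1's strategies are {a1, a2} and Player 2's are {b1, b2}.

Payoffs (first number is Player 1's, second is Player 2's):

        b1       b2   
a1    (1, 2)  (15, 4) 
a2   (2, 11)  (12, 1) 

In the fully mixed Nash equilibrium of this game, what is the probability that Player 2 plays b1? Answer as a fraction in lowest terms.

3/4

Let y be the probability that Player 2 plays b1. In a completely mixed equilibrium, Player 1 must be indifferent between a1 and a2.
Player 1's expected payoff from a1 is y + 15(1−y); from a2 it is 2y + 12(1−y).
Setting these equal: −14y + 15 = −10y + 12, so y = 3/4.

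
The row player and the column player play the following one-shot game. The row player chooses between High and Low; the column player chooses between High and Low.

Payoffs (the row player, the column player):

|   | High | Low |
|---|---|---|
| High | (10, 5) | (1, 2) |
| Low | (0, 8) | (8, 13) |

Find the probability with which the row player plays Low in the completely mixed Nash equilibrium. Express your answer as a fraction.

3/8

Let p be the probability that the row player plays High. In a completely mixed equilibrium, the column player must be indifferent between High and Low.
The column player's expected payoff from High is 5p + 8(1−p); from Low it is 2p + 13(1−p).
Setting these equal: −3p + 8 = −11p + 13, so p = 5/8.
Therefore the row player plays Low with probability 1 − 5/8 = 3/8.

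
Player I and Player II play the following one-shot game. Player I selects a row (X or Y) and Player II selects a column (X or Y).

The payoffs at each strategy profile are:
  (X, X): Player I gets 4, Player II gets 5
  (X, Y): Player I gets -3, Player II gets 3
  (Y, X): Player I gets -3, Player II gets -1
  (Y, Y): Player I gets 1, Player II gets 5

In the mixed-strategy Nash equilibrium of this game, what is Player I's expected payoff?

First find y, the probability Player II plays X, from Player I's indifference between X and Y: 4y − 3(1−y) = −3y + (1−y), giving y = 4/11.
Since Player I is indifferent in equilibrium, Player I's expected payoff equals the payoff from either row against (4/11, 7/11). Using X: 4(4/11) − 3(7/11) = -5/11.

-5/11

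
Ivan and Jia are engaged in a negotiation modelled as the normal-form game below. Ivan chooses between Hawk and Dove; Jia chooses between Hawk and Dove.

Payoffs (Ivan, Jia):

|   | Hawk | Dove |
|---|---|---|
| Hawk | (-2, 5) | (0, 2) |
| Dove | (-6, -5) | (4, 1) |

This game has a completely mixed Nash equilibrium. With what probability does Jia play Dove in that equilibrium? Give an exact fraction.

Let y be the probability that Jia plays Hawk. In a completely mixed equilibrium, Ivan must be indifferent between Hawk and Dove.
Ivan's expected payoff from Hawk is −2y; from Dove it is −6y + 4(1−y).
Setting these equal: −2y = −10y + 4, so y = 1/2.
Therefore Jia plays Dove with probability 1 − 1/2 = 1/2.

1/2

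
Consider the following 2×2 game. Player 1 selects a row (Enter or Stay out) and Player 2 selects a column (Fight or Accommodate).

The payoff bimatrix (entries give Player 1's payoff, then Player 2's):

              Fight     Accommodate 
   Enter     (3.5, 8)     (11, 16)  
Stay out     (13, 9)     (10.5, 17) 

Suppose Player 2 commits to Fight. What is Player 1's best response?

Stay out

Against Fight, Player 1 earns 3.5 from Enter and 13 from Stay out.
So Stay out is the best response.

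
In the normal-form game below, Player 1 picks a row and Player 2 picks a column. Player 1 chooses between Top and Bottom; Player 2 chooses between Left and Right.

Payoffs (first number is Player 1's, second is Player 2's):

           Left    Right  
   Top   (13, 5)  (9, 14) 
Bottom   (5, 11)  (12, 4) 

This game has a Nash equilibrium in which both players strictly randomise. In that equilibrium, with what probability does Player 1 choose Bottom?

9/16

Let r be the probability that Player 1 plays Top. In a completely mixed equilibrium, Player 2 must be indifferent between Left and Right.
Player 2's expected payoff from Left is 5r + 11(1−r); from Right it is 14r + 4(1−r).
Setting these equal: −6r + 11 = 10r + 4, so r = 7/16.
Therefore Player 1 plays Bottom with probability 1 − 7/16 = 9/16.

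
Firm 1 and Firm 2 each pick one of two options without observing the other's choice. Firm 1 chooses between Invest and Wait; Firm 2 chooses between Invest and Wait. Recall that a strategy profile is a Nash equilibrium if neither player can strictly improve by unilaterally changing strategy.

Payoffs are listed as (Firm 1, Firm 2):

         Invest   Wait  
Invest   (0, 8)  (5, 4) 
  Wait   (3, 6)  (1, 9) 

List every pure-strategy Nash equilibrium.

(Invest, Invest): Firm 1 prefers Wait (3 > 0) — not an equilibrium.
(Invest, Wait): Firm 2 prefers Invest (8 > 4) — not an equilibrium.
(Wait, Invest): Firm 2 prefers Wait (9 > 6) — not an equilibrium.
(Wait, Wait): Firm 1 prefers Invest (5 > 1) — not an equilibrium.

none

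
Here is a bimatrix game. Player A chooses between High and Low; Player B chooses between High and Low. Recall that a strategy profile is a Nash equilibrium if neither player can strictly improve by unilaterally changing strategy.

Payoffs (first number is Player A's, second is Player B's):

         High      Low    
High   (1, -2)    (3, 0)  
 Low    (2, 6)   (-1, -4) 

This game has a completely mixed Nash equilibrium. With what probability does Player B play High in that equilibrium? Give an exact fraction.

4/5

Let y be the probability that Player B plays High. In a completely mixed equilibrium, Player A must be indifferent between High and Low.
Player A's expected payoff from High is y + 3(1−y); from Low it is 2y − (1−y).
Setting these equal: −2y + 3 = 3y − 1, so y = 4/5.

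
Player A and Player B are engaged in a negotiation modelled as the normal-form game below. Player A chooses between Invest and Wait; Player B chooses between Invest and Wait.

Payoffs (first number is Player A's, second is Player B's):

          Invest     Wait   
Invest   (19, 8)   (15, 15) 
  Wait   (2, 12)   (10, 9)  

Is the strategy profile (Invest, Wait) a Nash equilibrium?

At (Invest, Wait), Player A earns 15; switching to Wait would give 10, so Player A has no profitable deviation.
Player B earns 15; switching to Invest would give 8, so Player B has no profitable deviation.
Neither player can gain by a unilateral deviation, so this profile is a Nash equilibrium.

Yes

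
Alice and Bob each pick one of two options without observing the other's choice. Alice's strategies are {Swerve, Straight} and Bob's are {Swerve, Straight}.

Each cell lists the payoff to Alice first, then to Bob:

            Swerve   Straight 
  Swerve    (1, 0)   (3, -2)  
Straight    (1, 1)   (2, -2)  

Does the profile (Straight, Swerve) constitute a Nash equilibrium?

At (Straight, Swerve), Alice earns 1; switching to Swerve would give 1, so Alice has no profitable deviation.
Bob earns 1; switching to Straight would give -2, so Bob has no profitable deviation.
Neither player can gain by a unilateral deviation, so this profile is a Nash equilibrium.

Yes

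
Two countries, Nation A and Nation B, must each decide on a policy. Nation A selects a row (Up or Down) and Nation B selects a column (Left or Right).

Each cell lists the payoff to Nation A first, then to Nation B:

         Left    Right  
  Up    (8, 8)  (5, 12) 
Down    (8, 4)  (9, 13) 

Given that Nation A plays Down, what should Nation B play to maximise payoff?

Against Down, Nation B earns 4 from Left and 13 from Right.
So Right is the best response.

Right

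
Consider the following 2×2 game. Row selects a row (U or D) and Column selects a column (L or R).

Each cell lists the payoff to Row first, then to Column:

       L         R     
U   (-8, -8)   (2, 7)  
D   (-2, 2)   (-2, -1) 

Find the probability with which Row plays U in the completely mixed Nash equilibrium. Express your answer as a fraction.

1/6

Let p be the probability that Row plays U. In a completely mixed equilibrium, Column must be indifferent between L and R.
Column's expected payoff from L is −8p + 2(1−p); from R it is 7p − (1−p).
Setting these equal: −10p + 2 = 8p − 1, so p = 1/6.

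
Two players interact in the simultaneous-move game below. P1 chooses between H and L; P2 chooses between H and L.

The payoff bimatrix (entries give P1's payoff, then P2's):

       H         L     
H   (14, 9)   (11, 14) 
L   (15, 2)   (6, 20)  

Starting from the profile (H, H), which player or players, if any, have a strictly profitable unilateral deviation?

P1 at (H, H) earns 14; deviating to L yields 15 — a strict improvement.
P2 earns 9; deviating to L yields 14 — a strict improvement.
Both P1 and P2 have strictly profitable deviations.

Both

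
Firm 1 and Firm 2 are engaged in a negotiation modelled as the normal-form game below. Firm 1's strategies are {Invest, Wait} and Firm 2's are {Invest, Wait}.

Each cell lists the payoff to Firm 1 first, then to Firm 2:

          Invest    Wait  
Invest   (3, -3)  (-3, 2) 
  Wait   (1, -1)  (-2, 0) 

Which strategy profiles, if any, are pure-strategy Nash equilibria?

(Wait, Wait)

(Invest, Invest): Firm 2 prefers Wait (2 > -3) — not an equilibrium.
(Invest, Wait): Firm 1 prefers Wait (-2 > -3) — not an equilibrium.
(Wait, Invest): Firm 1 prefers Invest (3 > 1); Firm 2 prefers Wait (0 > -1) — not an equilibrium.
(Wait, Wait): Firm 1 gets -2 ≥ -3 from Invest, and Firm 2 gets 0 ≥ -1 from Invest — Nash equilibrium.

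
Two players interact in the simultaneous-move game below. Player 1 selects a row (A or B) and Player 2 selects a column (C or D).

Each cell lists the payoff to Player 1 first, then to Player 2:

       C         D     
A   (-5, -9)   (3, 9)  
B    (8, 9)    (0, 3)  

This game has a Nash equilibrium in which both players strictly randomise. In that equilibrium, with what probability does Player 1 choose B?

Let x be the probability that Player 1 plays A. In a completely mixed equilibrium, Player 2 must be indifferent between C and D.
Player 2's expected payoff from C is −9x + 9(1−x); from D it is 9x + 3(1−x).
Setting these equal: −18x + 9 = 6x + 3, so x = 1/4.
Therefore Player 1 plays B with probability 1 − 1/4 = 3/4.

3/4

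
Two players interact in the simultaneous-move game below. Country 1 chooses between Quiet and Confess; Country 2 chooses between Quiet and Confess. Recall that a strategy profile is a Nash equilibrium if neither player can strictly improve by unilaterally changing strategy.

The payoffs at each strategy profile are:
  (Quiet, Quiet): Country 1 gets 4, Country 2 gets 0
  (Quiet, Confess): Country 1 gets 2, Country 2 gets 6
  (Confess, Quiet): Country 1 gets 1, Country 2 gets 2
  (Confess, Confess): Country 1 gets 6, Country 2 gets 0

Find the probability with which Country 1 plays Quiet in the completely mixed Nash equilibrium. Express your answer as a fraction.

1/4

Let r be the probability that Country 1 plays Quiet. In a completely mixed equilibrium, Country 2 must be indifferent between Quiet and Confess.
Country 2's expected payoff from Quiet is 2(1−r); from Confess it is 6r.
Setting these equal: −2r + 2 = 6r, so r = 1/4.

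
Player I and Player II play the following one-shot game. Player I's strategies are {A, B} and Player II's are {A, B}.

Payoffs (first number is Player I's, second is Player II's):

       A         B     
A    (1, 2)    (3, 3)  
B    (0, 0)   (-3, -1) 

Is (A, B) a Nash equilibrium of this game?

Yes

At (A, B), Player I earns 3; switching to B would give -3, so Player I has no profitable deviation.
Player II earns 3; switching to A would give 2, so Player II has no profitable deviation.
Neither player can gain by a unilateral deviation, so this profile is a Nash equilibrium.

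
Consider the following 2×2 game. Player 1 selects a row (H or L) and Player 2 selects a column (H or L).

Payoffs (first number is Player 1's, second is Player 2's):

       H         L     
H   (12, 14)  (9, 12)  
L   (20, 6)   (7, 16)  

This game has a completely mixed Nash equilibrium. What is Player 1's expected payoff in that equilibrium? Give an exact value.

48/5

First find q, the probability Player 2 plays H, from Player 1's indifference between H and L: 12q + 9(1−q) = 20q + 7(1−q), giving q = 1/5.
Since Player 1 is indifferent in equilibrium, Player 1's expected payoff equals the payoff from either row against (1/5, 4/5). Using H: 12(1/5) + 9(4/5) = 48/5.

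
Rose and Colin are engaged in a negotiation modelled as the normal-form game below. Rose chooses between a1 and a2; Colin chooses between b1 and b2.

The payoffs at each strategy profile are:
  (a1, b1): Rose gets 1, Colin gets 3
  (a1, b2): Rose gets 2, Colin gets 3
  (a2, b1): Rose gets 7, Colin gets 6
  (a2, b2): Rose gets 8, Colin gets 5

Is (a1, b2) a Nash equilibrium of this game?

At (a1, b2), Rose earns 2; switching to a2 would give 8, so Rose would deviate.
Colin earns 3; switching to b1 would give 3, so Colin has no profitable deviation.
Since at least one player can profitably deviate, this is not a Nash equilibrium.

No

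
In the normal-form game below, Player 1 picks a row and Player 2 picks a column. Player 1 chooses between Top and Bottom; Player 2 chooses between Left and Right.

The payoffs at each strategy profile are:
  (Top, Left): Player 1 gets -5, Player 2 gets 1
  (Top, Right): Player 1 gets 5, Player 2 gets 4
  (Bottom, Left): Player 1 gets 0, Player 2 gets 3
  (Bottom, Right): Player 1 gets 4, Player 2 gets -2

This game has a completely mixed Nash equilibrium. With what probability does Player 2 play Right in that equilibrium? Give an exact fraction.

Let y be the probability that Player 2 plays Left. In a completely mixed equilibrium, Player 1 must be indifferent between Top and Bottom.
Player 1's expected payoff from Top is −5y + 5(1−y); from Bottom it is 4(1−y).
Setting these equal: −10y + 5 = −4y + 4, so y = 1/6.
Therefore Player 2 plays Right with probability 1 − 1/6 = 5/6.

5/6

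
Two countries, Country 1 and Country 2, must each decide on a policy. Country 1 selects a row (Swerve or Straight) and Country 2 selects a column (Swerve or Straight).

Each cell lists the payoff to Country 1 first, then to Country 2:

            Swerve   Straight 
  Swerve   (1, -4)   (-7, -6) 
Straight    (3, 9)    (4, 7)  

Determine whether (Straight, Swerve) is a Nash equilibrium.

At (Straight, Swerve), Country 1 earns 3; switching to Swerve would give 1, so Country 1 has no profitable deviation.
Country 2 earns 9; switching to Straight would give 7, so Country 2 has no profitable deviation.
Neither player can gain by a unilateral deviation, so this profile is a Nash equilibrium.

Yes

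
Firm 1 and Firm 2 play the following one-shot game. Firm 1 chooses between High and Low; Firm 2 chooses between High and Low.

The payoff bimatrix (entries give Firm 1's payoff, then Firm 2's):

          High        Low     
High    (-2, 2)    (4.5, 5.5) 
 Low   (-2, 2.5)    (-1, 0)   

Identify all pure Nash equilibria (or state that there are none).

(High, Low) and (Low, High)

(High, High): Firm 2 prefers Low (5.5 > 2) — not an equilibrium.
(High, Low): Firm 1 gets 4.5 ≥ -1 from Low, and Firm 2 gets 5.5 ≥ 2 from High — Nash equilibrium.
(Low, High): Firm 1 gets -2 ≥ -2 from High, and Firm 2 gets 2.5 ≥ 0 from Low — Nash equilibrium.
(Low, Low): Firm 1 prefers High (4.5 > -1); Firm 2 prefers High (2.5 > 0) — not an equilibrium.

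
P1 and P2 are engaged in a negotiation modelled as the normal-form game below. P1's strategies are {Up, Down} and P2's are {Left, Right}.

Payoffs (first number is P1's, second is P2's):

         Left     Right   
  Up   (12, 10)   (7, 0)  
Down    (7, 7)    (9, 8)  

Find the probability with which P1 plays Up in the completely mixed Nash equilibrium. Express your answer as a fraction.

1/11

Let x be the probability that P1 plays Up. In a completely mixed equilibrium, P2 must be indifferent between Left and Right.
P2's expected payoff from Left is 10x + 7(1−x); from Right it is 8(1−x).
Setting these equal: 3x + 7 = −8x + 8, so x = 1/11.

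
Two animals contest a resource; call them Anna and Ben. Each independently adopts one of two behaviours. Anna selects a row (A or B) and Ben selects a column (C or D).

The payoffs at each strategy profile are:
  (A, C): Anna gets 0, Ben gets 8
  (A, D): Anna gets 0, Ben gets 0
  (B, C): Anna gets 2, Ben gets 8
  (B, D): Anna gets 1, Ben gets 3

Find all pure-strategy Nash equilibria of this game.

(A, C): Anna prefers B (2 > 0) — not an equilibrium.
(A, D): Anna prefers B (1 > 0); Ben prefers C (8 > 0) — not an equilibrium.
(B, C): Anna gets 2 ≥ 0 from A, and Ben gets 8 ≥ 3 from D — Nash equilibrium.
(B, D): Ben prefers C (8 > 3) — not an equilibrium.

(B, C)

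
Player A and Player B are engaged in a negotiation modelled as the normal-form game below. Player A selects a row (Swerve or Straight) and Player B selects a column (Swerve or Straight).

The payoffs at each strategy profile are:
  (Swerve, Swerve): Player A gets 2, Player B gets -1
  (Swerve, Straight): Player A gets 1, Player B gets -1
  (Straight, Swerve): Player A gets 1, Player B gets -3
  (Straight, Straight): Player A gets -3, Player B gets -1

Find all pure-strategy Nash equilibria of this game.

(Swerve, Swerve) and (Swerve, Straight)

(Swerve, Swerve): Player A gets 2 ≥ 1 from Straight, and Player B gets -1 ≥ -1 from Straight — Nash equilibrium.
(Swerve, Straight): Player A gets 1 ≥ -3 from Straight, and Player B gets -1 ≥ -1 from Swerve — Nash equilibrium.
(Straight, Swerve): Player A prefers Swerve (2 > 1); Player B prefers Straight (-1 > -3) — not an equilibrium.
(Straight, Straight): Player A prefers Swerve (1 > -3) — not an equilibrium.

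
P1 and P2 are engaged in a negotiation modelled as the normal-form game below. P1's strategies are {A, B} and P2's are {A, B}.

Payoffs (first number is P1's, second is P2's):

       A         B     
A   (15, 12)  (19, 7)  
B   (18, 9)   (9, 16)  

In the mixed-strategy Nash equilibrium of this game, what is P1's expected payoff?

207/13

First find y, the probability P2 plays A, from P1's indifference between A and B: 15y + 19(1−y) = 18y + 9(1−y), giving y = 10/13.
Since P1 is indifferent in equilibrium, P1's expected payoff equals the payoff from either row against (10/13, 3/13). Using A: 15(10/13) + 19(3/13) = 207/13.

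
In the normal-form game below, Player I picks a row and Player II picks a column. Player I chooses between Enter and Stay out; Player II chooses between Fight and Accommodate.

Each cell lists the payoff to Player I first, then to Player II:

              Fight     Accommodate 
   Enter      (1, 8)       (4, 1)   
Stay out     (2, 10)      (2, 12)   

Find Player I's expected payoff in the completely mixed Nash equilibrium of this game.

2

First find y, the probability Player II plays Fight, from Player I's indifference between Enter and Stay out: y + 4(1−y) = 2y + 2(1−y), giving y = 2/3.
Since Player I is indifferent in equilibrium, Player I's expected payoff equals the payoff from either row against (2/3, 1/3). Using Enter: (2/3) + 4(1/3) = 2.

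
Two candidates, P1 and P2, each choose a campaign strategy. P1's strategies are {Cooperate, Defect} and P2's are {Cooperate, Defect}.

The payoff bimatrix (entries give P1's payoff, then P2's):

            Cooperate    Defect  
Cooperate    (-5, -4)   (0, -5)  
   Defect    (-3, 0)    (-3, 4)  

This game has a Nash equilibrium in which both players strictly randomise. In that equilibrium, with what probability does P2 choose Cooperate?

Let y be the probability that P2 plays Cooperate. In a completely mixed equilibrium, P1 must be indifferent between Cooperate and Defect.
P1's expected payoff from Cooperate is −5y; from Defect it is −3y − 3(1−y).
Setting these equal: −5y = -3, so y = 3/5.

3/5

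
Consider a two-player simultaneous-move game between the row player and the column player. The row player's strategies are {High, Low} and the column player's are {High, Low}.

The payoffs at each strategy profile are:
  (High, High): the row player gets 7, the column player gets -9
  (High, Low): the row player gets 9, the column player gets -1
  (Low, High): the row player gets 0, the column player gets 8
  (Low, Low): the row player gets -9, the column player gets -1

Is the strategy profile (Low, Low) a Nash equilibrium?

No

At (Low, Low), the row player earns -9; switching to High would give 9, so the row player would deviate.
The column player earns -1; switching to High would give 8, so the column player would deviate.
Since at least one player can profitably deviate, this is not a Nash equilibrium.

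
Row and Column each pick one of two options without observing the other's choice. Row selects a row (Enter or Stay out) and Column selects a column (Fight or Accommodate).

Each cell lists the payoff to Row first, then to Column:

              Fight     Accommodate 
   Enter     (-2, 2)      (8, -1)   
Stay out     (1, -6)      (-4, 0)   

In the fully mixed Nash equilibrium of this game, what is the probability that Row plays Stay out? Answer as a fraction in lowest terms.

Let p be the probability that Row plays Enter. In a completely mixed equilibrium, Column must be indifferent between Fight and Accommodate.
Column's expected payoff from Fight is 2p − 6(1−p); from Accommodate it is −p.
Setting these equal: 8p − 6 = −p, so p = 2/3.
Therefore Row plays Stay out with probability 1 − 2/3 = 1/3.

1/3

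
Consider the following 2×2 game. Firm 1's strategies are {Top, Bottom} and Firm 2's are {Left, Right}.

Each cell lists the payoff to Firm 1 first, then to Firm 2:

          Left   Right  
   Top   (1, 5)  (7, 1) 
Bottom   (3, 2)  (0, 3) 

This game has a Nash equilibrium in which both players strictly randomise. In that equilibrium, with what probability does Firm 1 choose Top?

Let r be the probability that Firm 1 plays Top. In a completely mixed equilibrium, Firm 2 must be indifferent between Left and Right.
Firm 2's expected payoff from Left is 5r + 2(1−r); from Right it is r + 3(1−r).
Setting these equal: 3r + 2 = −2r + 3, so r = 1/5.

1/5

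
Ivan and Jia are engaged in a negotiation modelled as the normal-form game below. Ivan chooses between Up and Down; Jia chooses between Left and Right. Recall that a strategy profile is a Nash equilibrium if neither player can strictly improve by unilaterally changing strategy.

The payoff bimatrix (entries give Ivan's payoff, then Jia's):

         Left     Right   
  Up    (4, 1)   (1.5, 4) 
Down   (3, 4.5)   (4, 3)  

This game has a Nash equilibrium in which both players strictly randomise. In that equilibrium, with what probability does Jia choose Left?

Let c be the probability that Jia plays Left. In a completely mixed equilibrium, Ivan must be indifferent between Up and Down.
Ivan's expected payoff from Up is 4c + 1.5(1−c); from Down it is 3c + 4(1−c).
Setting these equal: 2.5c + 1.5 = −c + 4, so c = 5/7.

5/7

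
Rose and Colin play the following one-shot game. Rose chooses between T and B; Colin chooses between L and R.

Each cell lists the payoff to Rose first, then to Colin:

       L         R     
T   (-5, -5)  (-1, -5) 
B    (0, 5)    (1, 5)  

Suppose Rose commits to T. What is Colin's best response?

either — both L and R are best responses

Against T, Colin earns -5 from L and -5 from R.
So either strategy is a best response.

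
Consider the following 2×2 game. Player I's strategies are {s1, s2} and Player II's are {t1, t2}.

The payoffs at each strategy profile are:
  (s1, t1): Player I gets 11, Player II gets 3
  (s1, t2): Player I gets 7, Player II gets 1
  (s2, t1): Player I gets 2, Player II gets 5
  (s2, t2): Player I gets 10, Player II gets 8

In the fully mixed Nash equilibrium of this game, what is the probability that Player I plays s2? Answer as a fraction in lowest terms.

2/5

Let p be the probability that Player I plays s1. In a completely mixed equilibrium, Player II must be indifferent between t1 and t2.
Player II's expected payoff from t1 is 3p + 5(1−p); from t2 it is p + 8(1−p).
Setting these equal: −2p + 5 = −7p + 8, so p = 3/5.
Therefore Player I plays s2 with probability 1 − 3/5 = 2/5.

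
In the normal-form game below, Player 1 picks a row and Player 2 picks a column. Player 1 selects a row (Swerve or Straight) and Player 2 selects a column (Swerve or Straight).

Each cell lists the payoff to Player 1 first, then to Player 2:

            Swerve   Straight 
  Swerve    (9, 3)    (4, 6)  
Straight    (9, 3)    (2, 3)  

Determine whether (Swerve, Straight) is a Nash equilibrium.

At (Swerve, Straight), Player 1 earns 4; switching to Straight would give 2, so Player 1 has no profitable deviation.
Player 2 earns 6; switching to Swerve would give 3, so Player 2 has no profitable deviation.
Neither player can gain by a unilateral deviation, so this profile is a Nash equilibrium.

Yes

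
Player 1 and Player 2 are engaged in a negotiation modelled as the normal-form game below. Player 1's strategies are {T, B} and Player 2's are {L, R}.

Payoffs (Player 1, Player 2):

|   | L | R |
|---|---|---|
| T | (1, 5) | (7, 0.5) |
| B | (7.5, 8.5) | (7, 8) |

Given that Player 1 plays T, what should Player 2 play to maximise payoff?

Against T, Player 2 earns 5 from L and 0.5 from R.
So L is the best response.

L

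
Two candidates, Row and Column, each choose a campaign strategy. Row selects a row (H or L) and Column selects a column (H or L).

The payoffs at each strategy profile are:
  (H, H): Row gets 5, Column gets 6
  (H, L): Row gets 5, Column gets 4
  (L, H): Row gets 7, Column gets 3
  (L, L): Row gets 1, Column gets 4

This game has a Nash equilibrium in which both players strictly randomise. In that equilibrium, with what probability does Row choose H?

1/3

Let x be the probability that Row plays H. In a completely mixed equilibrium, Column must be indifferent between H and L.
Column's expected payoff from H is 6x + 3(1−x); from L it is 4x + 4(1−x).
Setting these equal: 3x + 3 = 4, so x = 1/3.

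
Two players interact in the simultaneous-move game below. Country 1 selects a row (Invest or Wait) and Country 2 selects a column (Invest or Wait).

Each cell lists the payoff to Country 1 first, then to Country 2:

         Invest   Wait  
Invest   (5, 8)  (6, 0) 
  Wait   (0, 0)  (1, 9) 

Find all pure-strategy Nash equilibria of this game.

(Invest, Invest)

(Invest, Invest): Country 1 gets 5 ≥ 0 from Wait, and Country 2 gets 8 ≥ 0 from Wait — Nash equilibrium.
(Invest, Wait): Country 2 prefers Invest (8 > 0) — not an equilibrium.
(Wait, Invest): Country 1 prefers Invest (5 > 0); Country 2 prefers Wait (9 > 0) — not an equilibrium.
(Wait, Wait): Country 1 prefers Invest (6 > 1) — not an equilibrium.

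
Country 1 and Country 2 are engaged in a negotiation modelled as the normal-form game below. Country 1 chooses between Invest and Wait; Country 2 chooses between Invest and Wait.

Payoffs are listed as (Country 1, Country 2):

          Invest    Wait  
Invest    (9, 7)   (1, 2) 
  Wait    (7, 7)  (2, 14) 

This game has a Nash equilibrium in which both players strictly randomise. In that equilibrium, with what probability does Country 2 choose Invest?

Let c be the probability that Country 2 plays Invest. In a completely mixed equilibrium, Country 1 must be indifferent between Invest and Wait.
Country 1's expected payoff from Invest is 9c + (1−c); from Wait it is 7c + 2(1−c).
Setting these equal: 8c + 1 = 5c + 2, so c = 1/3.

1/3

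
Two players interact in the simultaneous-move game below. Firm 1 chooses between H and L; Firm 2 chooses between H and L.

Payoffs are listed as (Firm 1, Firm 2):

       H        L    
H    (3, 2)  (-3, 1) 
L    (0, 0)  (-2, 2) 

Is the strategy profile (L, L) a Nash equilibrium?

Yes

At (L, L), Firm 1 earns -2; switching to H would give -3, so Firm 1 has no profitable deviation.
Firm 2 earns 2; switching to H would give 0, so Firm 2 has no profitable deviation.
Neither player can gain by a unilateral deviation, so this profile is a Nash equilibrium.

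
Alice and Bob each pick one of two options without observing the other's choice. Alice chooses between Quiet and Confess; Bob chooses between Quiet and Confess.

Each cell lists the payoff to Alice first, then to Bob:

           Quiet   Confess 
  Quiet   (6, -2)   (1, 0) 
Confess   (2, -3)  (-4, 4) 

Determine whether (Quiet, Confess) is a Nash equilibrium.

At (Quiet, Confess), Alice earns 1; switching to Confess would give -4, so Alice has no profitable deviation.
Bob earns 0; switching to Quiet would give -2, so Bob has no profitable deviation.
Neither player can gain by a unilateral deviation, so this profile is a Nash equilibrium.

Yes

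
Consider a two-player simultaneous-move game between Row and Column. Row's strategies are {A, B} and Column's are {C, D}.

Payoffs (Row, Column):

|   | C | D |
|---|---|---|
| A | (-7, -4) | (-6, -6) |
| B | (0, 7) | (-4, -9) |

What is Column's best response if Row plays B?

Against B, Column earns 7 from C and -9 from D.
So C is the best response.

C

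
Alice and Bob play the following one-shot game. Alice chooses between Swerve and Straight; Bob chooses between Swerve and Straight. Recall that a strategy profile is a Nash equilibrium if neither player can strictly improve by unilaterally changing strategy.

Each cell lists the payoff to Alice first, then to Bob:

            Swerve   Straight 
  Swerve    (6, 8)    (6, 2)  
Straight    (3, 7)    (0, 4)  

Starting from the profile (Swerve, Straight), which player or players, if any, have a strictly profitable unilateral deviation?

Alice at (Swerve, Straight) earns 6; deviating to Straight yields 0 — not better.
Bob earns 2; deviating to Swerve yields 8 — a strict improvement.
Only Bob has a strictly profitable deviation.

Bob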